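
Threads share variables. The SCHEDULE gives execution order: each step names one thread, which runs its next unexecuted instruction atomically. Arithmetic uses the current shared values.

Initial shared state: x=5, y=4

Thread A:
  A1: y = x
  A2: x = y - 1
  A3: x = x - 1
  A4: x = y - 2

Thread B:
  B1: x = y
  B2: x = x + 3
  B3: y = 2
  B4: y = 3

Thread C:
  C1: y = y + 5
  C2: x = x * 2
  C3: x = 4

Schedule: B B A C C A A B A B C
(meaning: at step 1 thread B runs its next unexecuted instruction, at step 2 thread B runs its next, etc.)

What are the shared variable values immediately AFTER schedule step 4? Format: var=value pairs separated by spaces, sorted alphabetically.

Step 1: thread B executes B1 (x = y). Shared: x=4 y=4. PCs: A@0 B@1 C@0
Step 2: thread B executes B2 (x = x + 3). Shared: x=7 y=4. PCs: A@0 B@2 C@0
Step 3: thread A executes A1 (y = x). Shared: x=7 y=7. PCs: A@1 B@2 C@0
Step 4: thread C executes C1 (y = y + 5). Shared: x=7 y=12. PCs: A@1 B@2 C@1

Answer: x=7 y=12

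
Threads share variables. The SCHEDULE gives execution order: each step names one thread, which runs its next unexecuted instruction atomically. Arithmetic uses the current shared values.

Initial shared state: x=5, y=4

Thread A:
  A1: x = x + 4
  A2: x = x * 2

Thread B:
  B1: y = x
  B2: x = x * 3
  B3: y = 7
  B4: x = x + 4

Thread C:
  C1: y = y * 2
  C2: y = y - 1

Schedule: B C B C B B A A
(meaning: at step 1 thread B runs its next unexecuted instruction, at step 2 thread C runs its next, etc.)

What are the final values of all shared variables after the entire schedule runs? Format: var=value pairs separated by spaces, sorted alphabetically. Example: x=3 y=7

Answer: x=46 y=7

Derivation:
Step 1: thread B executes B1 (y = x). Shared: x=5 y=5. PCs: A@0 B@1 C@0
Step 2: thread C executes C1 (y = y * 2). Shared: x=5 y=10. PCs: A@0 B@1 C@1
Step 3: thread B executes B2 (x = x * 3). Shared: x=15 y=10. PCs: A@0 B@2 C@1
Step 4: thread C executes C2 (y = y - 1). Shared: x=15 y=9. PCs: A@0 B@2 C@2
Step 5: thread B executes B3 (y = 7). Shared: x=15 y=7. PCs: A@0 B@3 C@2
Step 6: thread B executes B4 (x = x + 4). Shared: x=19 y=7. PCs: A@0 B@4 C@2
Step 7: thread A executes A1 (x = x + 4). Shared: x=23 y=7. PCs: A@1 B@4 C@2
Step 8: thread A executes A2 (x = x * 2). Shared: x=46 y=7. PCs: A@2 B@4 C@2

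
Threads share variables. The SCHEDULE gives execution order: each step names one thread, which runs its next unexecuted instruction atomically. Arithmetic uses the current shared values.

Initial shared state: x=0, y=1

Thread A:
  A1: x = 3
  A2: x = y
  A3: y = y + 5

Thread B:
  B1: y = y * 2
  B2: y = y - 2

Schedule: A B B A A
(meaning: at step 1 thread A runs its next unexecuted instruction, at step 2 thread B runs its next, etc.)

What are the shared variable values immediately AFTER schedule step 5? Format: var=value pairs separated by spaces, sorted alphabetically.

Answer: x=0 y=5

Derivation:
Step 1: thread A executes A1 (x = 3). Shared: x=3 y=1. PCs: A@1 B@0
Step 2: thread B executes B1 (y = y * 2). Shared: x=3 y=2. PCs: A@1 B@1
Step 3: thread B executes B2 (y = y - 2). Shared: x=3 y=0. PCs: A@1 B@2
Step 4: thread A executes A2 (x = y). Shared: x=0 y=0. PCs: A@2 B@2
Step 5: thread A executes A3 (y = y + 5). Shared: x=0 y=5. PCs: A@3 B@2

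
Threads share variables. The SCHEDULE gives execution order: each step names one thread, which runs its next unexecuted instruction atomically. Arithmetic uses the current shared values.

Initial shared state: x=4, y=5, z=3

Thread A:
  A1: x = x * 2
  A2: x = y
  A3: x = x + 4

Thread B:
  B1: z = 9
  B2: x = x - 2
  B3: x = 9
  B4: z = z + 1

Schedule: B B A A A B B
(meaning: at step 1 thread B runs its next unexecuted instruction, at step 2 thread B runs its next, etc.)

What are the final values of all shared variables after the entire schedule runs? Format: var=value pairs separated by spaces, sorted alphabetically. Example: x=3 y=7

Step 1: thread B executes B1 (z = 9). Shared: x=4 y=5 z=9. PCs: A@0 B@1
Step 2: thread B executes B2 (x = x - 2). Shared: x=2 y=5 z=9. PCs: A@0 B@2
Step 3: thread A executes A1 (x = x * 2). Shared: x=4 y=5 z=9. PCs: A@1 B@2
Step 4: thread A executes A2 (x = y). Shared: x=5 y=5 z=9. PCs: A@2 B@2
Step 5: thread A executes A3 (x = x + 4). Shared: x=9 y=5 z=9. PCs: A@3 B@2
Step 6: thread B executes B3 (x = 9). Shared: x=9 y=5 z=9. PCs: A@3 B@3
Step 7: thread B executes B4 (z = z + 1). Shared: x=9 y=5 z=10. PCs: A@3 B@4

Answer: x=9 y=5 z=10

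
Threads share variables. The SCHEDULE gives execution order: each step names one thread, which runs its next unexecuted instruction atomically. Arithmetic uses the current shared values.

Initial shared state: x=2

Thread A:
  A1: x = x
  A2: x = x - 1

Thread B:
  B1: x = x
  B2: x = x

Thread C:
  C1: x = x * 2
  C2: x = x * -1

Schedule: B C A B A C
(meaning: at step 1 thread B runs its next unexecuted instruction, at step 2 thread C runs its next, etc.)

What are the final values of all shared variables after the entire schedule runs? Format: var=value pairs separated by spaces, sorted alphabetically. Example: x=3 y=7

Step 1: thread B executes B1 (x = x). Shared: x=2. PCs: A@0 B@1 C@0
Step 2: thread C executes C1 (x = x * 2). Shared: x=4. PCs: A@0 B@1 C@1
Step 3: thread A executes A1 (x = x). Shared: x=4. PCs: A@1 B@1 C@1
Step 4: thread B executes B2 (x = x). Shared: x=4. PCs: A@1 B@2 C@1
Step 5: thread A executes A2 (x = x - 1). Shared: x=3. PCs: A@2 B@2 C@1
Step 6: thread C executes C2 (x = x * -1). Shared: x=-3. PCs: A@2 B@2 C@2

Answer: x=-3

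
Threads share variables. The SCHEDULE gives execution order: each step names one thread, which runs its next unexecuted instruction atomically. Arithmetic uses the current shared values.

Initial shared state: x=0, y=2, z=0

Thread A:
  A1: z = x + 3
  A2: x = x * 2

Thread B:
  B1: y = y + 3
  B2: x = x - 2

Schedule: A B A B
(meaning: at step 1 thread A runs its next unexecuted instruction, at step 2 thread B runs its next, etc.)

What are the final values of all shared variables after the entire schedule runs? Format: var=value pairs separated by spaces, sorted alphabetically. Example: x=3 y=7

Step 1: thread A executes A1 (z = x + 3). Shared: x=0 y=2 z=3. PCs: A@1 B@0
Step 2: thread B executes B1 (y = y + 3). Shared: x=0 y=5 z=3. PCs: A@1 B@1
Step 3: thread A executes A2 (x = x * 2). Shared: x=0 y=5 z=3. PCs: A@2 B@1
Step 4: thread B executes B2 (x = x - 2). Shared: x=-2 y=5 z=3. PCs: A@2 B@2

Answer: x=-2 y=5 z=3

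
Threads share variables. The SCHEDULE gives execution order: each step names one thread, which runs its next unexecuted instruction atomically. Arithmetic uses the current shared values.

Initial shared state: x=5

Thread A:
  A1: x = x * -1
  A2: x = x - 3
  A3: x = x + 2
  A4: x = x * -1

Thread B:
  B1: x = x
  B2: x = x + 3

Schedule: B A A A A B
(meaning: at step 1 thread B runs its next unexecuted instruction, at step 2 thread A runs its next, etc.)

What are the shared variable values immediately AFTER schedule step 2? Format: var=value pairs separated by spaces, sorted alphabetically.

Step 1: thread B executes B1 (x = x). Shared: x=5. PCs: A@0 B@1
Step 2: thread A executes A1 (x = x * -1). Shared: x=-5. PCs: A@1 B@1

Answer: x=-5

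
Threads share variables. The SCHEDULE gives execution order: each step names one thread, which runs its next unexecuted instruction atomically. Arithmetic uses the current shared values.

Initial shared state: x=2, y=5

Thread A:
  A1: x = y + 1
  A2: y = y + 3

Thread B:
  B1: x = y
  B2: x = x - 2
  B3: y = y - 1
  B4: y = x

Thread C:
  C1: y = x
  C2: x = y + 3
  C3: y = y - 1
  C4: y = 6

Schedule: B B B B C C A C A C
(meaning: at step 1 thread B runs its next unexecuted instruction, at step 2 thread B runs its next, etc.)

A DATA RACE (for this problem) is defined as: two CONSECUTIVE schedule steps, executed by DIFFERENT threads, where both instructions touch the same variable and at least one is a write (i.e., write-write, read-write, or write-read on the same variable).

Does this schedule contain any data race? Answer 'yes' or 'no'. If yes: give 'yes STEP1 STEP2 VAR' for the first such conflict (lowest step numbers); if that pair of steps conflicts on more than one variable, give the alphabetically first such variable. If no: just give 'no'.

Answer: yes 4 5 y

Derivation:
Steps 1,2: same thread (B). No race.
Steps 2,3: same thread (B). No race.
Steps 3,4: same thread (B). No race.
Steps 4,5: B(y = x) vs C(y = x). RACE on y (W-W).
Steps 5,6: same thread (C). No race.
Steps 6,7: C(x = y + 3) vs A(x = y + 1). RACE on x (W-W).
Steps 7,8: A(x = y + 1) vs C(y = y - 1). RACE on y (R-W).
Steps 8,9: C(y = y - 1) vs A(y = y + 3). RACE on y (W-W).
Steps 9,10: A(y = y + 3) vs C(y = 6). RACE on y (W-W).
First conflict at steps 4,5.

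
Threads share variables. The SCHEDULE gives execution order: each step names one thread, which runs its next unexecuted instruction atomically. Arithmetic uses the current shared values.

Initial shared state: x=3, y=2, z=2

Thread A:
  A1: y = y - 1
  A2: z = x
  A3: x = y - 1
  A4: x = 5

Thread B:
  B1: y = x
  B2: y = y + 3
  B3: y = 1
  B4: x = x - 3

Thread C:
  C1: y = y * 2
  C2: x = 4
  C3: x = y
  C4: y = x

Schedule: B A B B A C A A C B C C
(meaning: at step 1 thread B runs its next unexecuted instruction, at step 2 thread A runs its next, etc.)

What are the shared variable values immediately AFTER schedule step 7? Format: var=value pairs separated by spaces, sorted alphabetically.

Answer: x=1 y=2 z=3

Derivation:
Step 1: thread B executes B1 (y = x). Shared: x=3 y=3 z=2. PCs: A@0 B@1 C@0
Step 2: thread A executes A1 (y = y - 1). Shared: x=3 y=2 z=2. PCs: A@1 B@1 C@0
Step 3: thread B executes B2 (y = y + 3). Shared: x=3 y=5 z=2. PCs: A@1 B@2 C@0
Step 4: thread B executes B3 (y = 1). Shared: x=3 y=1 z=2. PCs: A@1 B@3 C@0
Step 5: thread A executes A2 (z = x). Shared: x=3 y=1 z=3. PCs: A@2 B@3 C@0
Step 6: thread C executes C1 (y = y * 2). Shared: x=3 y=2 z=3. PCs: A@2 B@3 C@1
Step 7: thread A executes A3 (x = y - 1). Shared: x=1 y=2 z=3. PCs: A@3 B@3 C@1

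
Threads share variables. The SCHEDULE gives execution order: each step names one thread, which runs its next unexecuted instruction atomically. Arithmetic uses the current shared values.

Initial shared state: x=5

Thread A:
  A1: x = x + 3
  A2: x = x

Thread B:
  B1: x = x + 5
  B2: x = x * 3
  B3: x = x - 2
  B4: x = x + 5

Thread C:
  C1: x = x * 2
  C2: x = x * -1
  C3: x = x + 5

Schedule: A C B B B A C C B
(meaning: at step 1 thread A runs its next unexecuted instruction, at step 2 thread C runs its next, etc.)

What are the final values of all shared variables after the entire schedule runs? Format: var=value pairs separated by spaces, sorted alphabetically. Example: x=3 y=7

Step 1: thread A executes A1 (x = x + 3). Shared: x=8. PCs: A@1 B@0 C@0
Step 2: thread C executes C1 (x = x * 2). Shared: x=16. PCs: A@1 B@0 C@1
Step 3: thread B executes B1 (x = x + 5). Shared: x=21. PCs: A@1 B@1 C@1
Step 4: thread B executes B2 (x = x * 3). Shared: x=63. PCs: A@1 B@2 C@1
Step 5: thread B executes B3 (x = x - 2). Shared: x=61. PCs: A@1 B@3 C@1
Step 6: thread A executes A2 (x = x). Shared: x=61. PCs: A@2 B@3 C@1
Step 7: thread C executes C2 (x = x * -1). Shared: x=-61. PCs: A@2 B@3 C@2
Step 8: thread C executes C3 (x = x + 5). Shared: x=-56. PCs: A@2 B@3 C@3
Step 9: thread B executes B4 (x = x + 5). Shared: x=-51. PCs: A@2 B@4 C@3

Answer: x=-51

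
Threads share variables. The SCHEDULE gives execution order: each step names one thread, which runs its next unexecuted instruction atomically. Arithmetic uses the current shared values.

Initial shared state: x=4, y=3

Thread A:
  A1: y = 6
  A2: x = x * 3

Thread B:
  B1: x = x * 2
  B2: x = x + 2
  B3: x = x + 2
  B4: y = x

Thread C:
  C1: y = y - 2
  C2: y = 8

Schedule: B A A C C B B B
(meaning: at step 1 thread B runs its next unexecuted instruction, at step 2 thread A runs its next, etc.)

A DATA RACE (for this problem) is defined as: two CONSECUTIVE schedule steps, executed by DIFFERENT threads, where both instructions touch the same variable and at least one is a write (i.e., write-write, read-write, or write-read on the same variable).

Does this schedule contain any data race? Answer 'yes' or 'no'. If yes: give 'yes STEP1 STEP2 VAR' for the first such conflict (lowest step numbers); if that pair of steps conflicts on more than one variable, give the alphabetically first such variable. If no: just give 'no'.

Answer: no

Derivation:
Steps 1,2: B(r=x,w=x) vs A(r=-,w=y). No conflict.
Steps 2,3: same thread (A). No race.
Steps 3,4: A(r=x,w=x) vs C(r=y,w=y). No conflict.
Steps 4,5: same thread (C). No race.
Steps 5,6: C(r=-,w=y) vs B(r=x,w=x). No conflict.
Steps 6,7: same thread (B). No race.
Steps 7,8: same thread (B). No race.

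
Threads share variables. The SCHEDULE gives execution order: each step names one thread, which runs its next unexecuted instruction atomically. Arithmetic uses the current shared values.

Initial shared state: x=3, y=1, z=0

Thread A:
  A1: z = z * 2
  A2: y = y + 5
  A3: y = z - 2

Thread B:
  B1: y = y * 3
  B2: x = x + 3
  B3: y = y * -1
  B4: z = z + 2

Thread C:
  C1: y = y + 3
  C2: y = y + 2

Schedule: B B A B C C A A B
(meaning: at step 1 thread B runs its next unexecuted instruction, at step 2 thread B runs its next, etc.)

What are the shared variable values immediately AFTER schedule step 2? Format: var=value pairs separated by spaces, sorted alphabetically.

Step 1: thread B executes B1 (y = y * 3). Shared: x=3 y=3 z=0. PCs: A@0 B@1 C@0
Step 2: thread B executes B2 (x = x + 3). Shared: x=6 y=3 z=0. PCs: A@0 B@2 C@0

Answer: x=6 y=3 z=0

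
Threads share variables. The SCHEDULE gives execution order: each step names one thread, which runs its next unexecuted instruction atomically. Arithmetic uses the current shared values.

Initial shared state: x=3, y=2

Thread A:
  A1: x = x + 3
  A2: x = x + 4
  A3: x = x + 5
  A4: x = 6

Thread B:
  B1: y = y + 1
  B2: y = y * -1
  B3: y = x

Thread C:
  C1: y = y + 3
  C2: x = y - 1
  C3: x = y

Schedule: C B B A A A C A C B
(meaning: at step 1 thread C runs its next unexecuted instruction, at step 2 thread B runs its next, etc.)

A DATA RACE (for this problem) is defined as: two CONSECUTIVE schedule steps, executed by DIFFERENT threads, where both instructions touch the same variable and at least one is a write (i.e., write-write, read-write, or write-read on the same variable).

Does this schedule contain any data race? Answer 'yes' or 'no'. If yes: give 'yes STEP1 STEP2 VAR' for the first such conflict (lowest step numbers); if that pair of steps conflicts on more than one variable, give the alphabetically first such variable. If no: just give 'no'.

Answer: yes 1 2 y

Derivation:
Steps 1,2: C(y = y + 3) vs B(y = y + 1). RACE on y (W-W).
Steps 2,3: same thread (B). No race.
Steps 3,4: B(r=y,w=y) vs A(r=x,w=x). No conflict.
Steps 4,5: same thread (A). No race.
Steps 5,6: same thread (A). No race.
Steps 6,7: A(x = x + 5) vs C(x = y - 1). RACE on x (W-W).
Steps 7,8: C(x = y - 1) vs A(x = 6). RACE on x (W-W).
Steps 8,9: A(x = 6) vs C(x = y). RACE on x (W-W).
Steps 9,10: C(x = y) vs B(y = x). RACE on x (W-R), y (R-W). Multiple vars; alphabetically first is x.
First conflict at steps 1,2.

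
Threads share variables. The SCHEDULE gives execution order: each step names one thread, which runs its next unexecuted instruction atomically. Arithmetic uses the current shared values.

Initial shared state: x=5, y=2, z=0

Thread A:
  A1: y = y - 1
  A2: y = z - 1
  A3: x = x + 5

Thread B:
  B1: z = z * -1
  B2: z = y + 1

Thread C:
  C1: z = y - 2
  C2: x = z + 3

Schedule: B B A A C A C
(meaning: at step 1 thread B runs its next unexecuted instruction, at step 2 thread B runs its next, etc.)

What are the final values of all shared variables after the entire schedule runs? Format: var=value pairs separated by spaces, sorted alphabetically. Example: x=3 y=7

Step 1: thread B executes B1 (z = z * -1). Shared: x=5 y=2 z=0. PCs: A@0 B@1 C@0
Step 2: thread B executes B2 (z = y + 1). Shared: x=5 y=2 z=3. PCs: A@0 B@2 C@0
Step 3: thread A executes A1 (y = y - 1). Shared: x=5 y=1 z=3. PCs: A@1 B@2 C@0
Step 4: thread A executes A2 (y = z - 1). Shared: x=5 y=2 z=3. PCs: A@2 B@2 C@0
Step 5: thread C executes C1 (z = y - 2). Shared: x=5 y=2 z=0. PCs: A@2 B@2 C@1
Step 6: thread A executes A3 (x = x + 5). Shared: x=10 y=2 z=0. PCs: A@3 B@2 C@1
Step 7: thread C executes C2 (x = z + 3). Shared: x=3 y=2 z=0. PCs: A@3 B@2 C@2

Answer: x=3 y=2 z=0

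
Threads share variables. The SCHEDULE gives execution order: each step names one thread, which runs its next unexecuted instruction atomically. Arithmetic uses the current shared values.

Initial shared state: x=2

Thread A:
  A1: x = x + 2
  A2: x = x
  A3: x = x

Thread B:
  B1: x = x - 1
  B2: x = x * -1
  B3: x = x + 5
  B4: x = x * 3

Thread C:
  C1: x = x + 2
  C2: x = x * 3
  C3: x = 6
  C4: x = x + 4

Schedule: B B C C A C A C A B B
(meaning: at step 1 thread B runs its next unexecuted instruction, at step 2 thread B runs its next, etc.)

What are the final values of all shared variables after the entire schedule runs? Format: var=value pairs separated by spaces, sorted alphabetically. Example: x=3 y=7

Step 1: thread B executes B1 (x = x - 1). Shared: x=1. PCs: A@0 B@1 C@0
Step 2: thread B executes B2 (x = x * -1). Shared: x=-1. PCs: A@0 B@2 C@0
Step 3: thread C executes C1 (x = x + 2). Shared: x=1. PCs: A@0 B@2 C@1
Step 4: thread C executes C2 (x = x * 3). Shared: x=3. PCs: A@0 B@2 C@2
Step 5: thread A executes A1 (x = x + 2). Shared: x=5. PCs: A@1 B@2 C@2
Step 6: thread C executes C3 (x = 6). Shared: x=6. PCs: A@1 B@2 C@3
Step 7: thread A executes A2 (x = x). Shared: x=6. PCs: A@2 B@2 C@3
Step 8: thread C executes C4 (x = x + 4). Shared: x=10. PCs: A@2 B@2 C@4
Step 9: thread A executes A3 (x = x). Shared: x=10. PCs: A@3 B@2 C@4
Step 10: thread B executes B3 (x = x + 5). Shared: x=15. PCs: A@3 B@3 C@4
Step 11: thread B executes B4 (x = x * 3). Shared: x=45. PCs: A@3 B@4 C@4

Answer: x=45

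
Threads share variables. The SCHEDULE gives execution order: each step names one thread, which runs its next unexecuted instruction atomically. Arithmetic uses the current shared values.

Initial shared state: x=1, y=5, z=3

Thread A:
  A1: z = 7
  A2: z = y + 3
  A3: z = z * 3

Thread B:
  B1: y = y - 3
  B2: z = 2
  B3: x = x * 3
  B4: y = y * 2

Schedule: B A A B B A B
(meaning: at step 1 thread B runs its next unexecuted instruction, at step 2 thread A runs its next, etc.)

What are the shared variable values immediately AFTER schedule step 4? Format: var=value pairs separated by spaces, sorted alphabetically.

Answer: x=1 y=2 z=2

Derivation:
Step 1: thread B executes B1 (y = y - 3). Shared: x=1 y=2 z=3. PCs: A@0 B@1
Step 2: thread A executes A1 (z = 7). Shared: x=1 y=2 z=7. PCs: A@1 B@1
Step 3: thread A executes A2 (z = y + 3). Shared: x=1 y=2 z=5. PCs: A@2 B@1
Step 4: thread B executes B2 (z = 2). Shared: x=1 y=2 z=2. PCs: A@2 B@2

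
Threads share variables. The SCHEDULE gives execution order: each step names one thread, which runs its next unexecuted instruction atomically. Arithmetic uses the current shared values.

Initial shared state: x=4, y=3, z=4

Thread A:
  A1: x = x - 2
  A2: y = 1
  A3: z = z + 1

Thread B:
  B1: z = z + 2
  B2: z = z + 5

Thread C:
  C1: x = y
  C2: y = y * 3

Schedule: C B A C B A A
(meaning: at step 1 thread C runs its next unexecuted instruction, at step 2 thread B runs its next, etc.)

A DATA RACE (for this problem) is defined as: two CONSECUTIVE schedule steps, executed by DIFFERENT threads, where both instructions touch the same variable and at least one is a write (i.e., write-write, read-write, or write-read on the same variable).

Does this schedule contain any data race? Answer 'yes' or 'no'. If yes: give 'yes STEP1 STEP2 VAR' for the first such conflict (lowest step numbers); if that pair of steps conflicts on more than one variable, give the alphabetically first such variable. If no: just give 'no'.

Answer: no

Derivation:
Steps 1,2: C(r=y,w=x) vs B(r=z,w=z). No conflict.
Steps 2,3: B(r=z,w=z) vs A(r=x,w=x). No conflict.
Steps 3,4: A(r=x,w=x) vs C(r=y,w=y). No conflict.
Steps 4,5: C(r=y,w=y) vs B(r=z,w=z). No conflict.
Steps 5,6: B(r=z,w=z) vs A(r=-,w=y). No conflict.
Steps 6,7: same thread (A). No race.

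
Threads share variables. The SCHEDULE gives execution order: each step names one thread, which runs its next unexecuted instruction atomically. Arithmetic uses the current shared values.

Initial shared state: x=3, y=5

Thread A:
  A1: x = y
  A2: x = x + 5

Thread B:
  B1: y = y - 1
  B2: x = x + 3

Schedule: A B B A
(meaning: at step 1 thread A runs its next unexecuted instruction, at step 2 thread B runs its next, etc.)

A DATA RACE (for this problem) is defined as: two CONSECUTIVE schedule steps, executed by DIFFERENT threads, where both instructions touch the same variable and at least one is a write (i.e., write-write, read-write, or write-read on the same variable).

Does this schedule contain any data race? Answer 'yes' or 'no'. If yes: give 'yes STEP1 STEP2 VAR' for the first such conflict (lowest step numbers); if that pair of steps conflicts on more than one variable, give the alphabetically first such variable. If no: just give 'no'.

Answer: yes 1 2 y

Derivation:
Steps 1,2: A(x = y) vs B(y = y - 1). RACE on y (R-W).
Steps 2,3: same thread (B). No race.
Steps 3,4: B(x = x + 3) vs A(x = x + 5). RACE on x (W-W).
First conflict at steps 1,2.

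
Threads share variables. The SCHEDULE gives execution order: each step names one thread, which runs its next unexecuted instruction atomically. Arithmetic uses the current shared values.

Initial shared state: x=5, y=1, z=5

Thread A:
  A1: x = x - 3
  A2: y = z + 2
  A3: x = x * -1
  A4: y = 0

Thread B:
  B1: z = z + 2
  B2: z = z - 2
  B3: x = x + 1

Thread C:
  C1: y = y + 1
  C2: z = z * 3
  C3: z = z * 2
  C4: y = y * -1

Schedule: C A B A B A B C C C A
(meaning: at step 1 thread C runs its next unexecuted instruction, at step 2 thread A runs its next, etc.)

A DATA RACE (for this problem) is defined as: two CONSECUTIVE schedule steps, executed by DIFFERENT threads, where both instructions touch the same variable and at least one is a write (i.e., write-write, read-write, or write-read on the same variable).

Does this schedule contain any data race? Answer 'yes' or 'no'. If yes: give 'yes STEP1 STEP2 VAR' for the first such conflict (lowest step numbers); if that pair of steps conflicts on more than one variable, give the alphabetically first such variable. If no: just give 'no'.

Answer: yes 3 4 z

Derivation:
Steps 1,2: C(r=y,w=y) vs A(r=x,w=x). No conflict.
Steps 2,3: A(r=x,w=x) vs B(r=z,w=z). No conflict.
Steps 3,4: B(z = z + 2) vs A(y = z + 2). RACE on z (W-R).
Steps 4,5: A(y = z + 2) vs B(z = z - 2). RACE on z (R-W).
Steps 5,6: B(r=z,w=z) vs A(r=x,w=x). No conflict.
Steps 6,7: A(x = x * -1) vs B(x = x + 1). RACE on x (W-W).
Steps 7,8: B(r=x,w=x) vs C(r=z,w=z). No conflict.
Steps 8,9: same thread (C). No race.
Steps 9,10: same thread (C). No race.
Steps 10,11: C(y = y * -1) vs A(y = 0). RACE on y (W-W).
First conflict at steps 3,4.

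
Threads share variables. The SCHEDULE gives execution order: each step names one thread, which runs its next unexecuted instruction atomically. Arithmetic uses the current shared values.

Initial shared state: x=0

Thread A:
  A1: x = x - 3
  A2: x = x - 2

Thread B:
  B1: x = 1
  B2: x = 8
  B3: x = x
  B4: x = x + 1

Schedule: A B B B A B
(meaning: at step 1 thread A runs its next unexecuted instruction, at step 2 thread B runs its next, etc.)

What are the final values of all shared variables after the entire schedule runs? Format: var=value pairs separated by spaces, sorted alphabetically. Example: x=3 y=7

Answer: x=7

Derivation:
Step 1: thread A executes A1 (x = x - 3). Shared: x=-3. PCs: A@1 B@0
Step 2: thread B executes B1 (x = 1). Shared: x=1. PCs: A@1 B@1
Step 3: thread B executes B2 (x = 8). Shared: x=8. PCs: A@1 B@2
Step 4: thread B executes B3 (x = x). Shared: x=8. PCs: A@1 B@3
Step 5: thread A executes A2 (x = x - 2). Shared: x=6. PCs: A@2 B@3
Step 6: thread B executes B4 (x = x + 1). Shared: x=7. PCs: A@2 B@4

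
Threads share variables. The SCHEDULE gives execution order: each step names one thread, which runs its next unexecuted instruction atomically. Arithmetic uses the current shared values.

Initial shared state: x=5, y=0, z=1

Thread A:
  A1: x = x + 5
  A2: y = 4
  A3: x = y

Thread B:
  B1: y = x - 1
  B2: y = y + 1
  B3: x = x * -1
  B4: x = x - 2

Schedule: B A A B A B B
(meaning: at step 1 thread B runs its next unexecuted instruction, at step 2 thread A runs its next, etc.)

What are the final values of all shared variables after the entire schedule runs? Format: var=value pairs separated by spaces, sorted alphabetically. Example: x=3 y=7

Answer: x=-7 y=5 z=1

Derivation:
Step 1: thread B executes B1 (y = x - 1). Shared: x=5 y=4 z=1. PCs: A@0 B@1
Step 2: thread A executes A1 (x = x + 5). Shared: x=10 y=4 z=1. PCs: A@1 B@1
Step 3: thread A executes A2 (y = 4). Shared: x=10 y=4 z=1. PCs: A@2 B@1
Step 4: thread B executes B2 (y = y + 1). Shared: x=10 y=5 z=1. PCs: A@2 B@2
Step 5: thread A executes A3 (x = y). Shared: x=5 y=5 z=1. PCs: A@3 B@2
Step 6: thread B executes B3 (x = x * -1). Shared: x=-5 y=5 z=1. PCs: A@3 B@3
Step 7: thread B executes B4 (x = x - 2). Shared: x=-7 y=5 z=1. PCs: A@3 B@4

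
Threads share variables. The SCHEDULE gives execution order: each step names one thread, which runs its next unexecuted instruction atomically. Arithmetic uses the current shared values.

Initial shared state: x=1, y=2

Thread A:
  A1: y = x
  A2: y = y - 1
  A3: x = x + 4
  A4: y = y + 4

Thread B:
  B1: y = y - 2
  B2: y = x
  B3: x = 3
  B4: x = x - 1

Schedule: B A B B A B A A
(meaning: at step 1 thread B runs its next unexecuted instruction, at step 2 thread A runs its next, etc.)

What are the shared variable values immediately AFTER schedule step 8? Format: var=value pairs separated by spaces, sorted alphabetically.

Answer: x=6 y=4

Derivation:
Step 1: thread B executes B1 (y = y - 2). Shared: x=1 y=0. PCs: A@0 B@1
Step 2: thread A executes A1 (y = x). Shared: x=1 y=1. PCs: A@1 B@1
Step 3: thread B executes B2 (y = x). Shared: x=1 y=1. PCs: A@1 B@2
Step 4: thread B executes B3 (x = 3). Shared: x=3 y=1. PCs: A@1 B@3
Step 5: thread A executes A2 (y = y - 1). Shared: x=3 y=0. PCs: A@2 B@3
Step 6: thread B executes B4 (x = x - 1). Shared: x=2 y=0. PCs: A@2 B@4
Step 7: thread A executes A3 (x = x + 4). Shared: x=6 y=0. PCs: A@3 B@4
Step 8: thread A executes A4 (y = y + 4). Shared: x=6 y=4. PCs: A@4 B@4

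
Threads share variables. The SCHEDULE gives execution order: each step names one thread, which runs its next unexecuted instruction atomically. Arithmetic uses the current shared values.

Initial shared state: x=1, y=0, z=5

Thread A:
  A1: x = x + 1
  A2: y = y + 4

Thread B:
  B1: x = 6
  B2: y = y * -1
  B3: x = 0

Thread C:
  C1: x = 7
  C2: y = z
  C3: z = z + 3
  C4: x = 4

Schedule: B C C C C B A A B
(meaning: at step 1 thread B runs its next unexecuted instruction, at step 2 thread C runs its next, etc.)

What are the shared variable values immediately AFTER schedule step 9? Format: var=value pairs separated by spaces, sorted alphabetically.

Step 1: thread B executes B1 (x = 6). Shared: x=6 y=0 z=5. PCs: A@0 B@1 C@0
Step 2: thread C executes C1 (x = 7). Shared: x=7 y=0 z=5. PCs: A@0 B@1 C@1
Step 3: thread C executes C2 (y = z). Shared: x=7 y=5 z=5. PCs: A@0 B@1 C@2
Step 4: thread C executes C3 (z = z + 3). Shared: x=7 y=5 z=8. PCs: A@0 B@1 C@3
Step 5: thread C executes C4 (x = 4). Shared: x=4 y=5 z=8. PCs: A@0 B@1 C@4
Step 6: thread B executes B2 (y = y * -1). Shared: x=4 y=-5 z=8. PCs: A@0 B@2 C@4
Step 7: thread A executes A1 (x = x + 1). Shared: x=5 y=-5 z=8. PCs: A@1 B@2 C@4
Step 8: thread A executes A2 (y = y + 4). Shared: x=5 y=-1 z=8. PCs: A@2 B@2 C@4
Step 9: thread B executes B3 (x = 0). Shared: x=0 y=-1 z=8. PCs: A@2 B@3 C@4

Answer: x=0 y=-1 z=8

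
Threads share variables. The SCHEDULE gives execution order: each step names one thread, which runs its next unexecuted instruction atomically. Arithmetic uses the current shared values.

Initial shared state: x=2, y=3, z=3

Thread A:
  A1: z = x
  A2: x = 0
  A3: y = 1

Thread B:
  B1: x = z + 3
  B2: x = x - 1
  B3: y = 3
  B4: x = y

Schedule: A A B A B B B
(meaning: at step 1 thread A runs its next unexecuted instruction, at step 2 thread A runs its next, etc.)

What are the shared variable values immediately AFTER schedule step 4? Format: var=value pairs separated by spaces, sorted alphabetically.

Answer: x=5 y=1 z=2

Derivation:
Step 1: thread A executes A1 (z = x). Shared: x=2 y=3 z=2. PCs: A@1 B@0
Step 2: thread A executes A2 (x = 0). Shared: x=0 y=3 z=2. PCs: A@2 B@0
Step 3: thread B executes B1 (x = z + 3). Shared: x=5 y=3 z=2. PCs: A@2 B@1
Step 4: thread A executes A3 (y = 1). Shared: x=5 y=1 z=2. PCs: A@3 B@1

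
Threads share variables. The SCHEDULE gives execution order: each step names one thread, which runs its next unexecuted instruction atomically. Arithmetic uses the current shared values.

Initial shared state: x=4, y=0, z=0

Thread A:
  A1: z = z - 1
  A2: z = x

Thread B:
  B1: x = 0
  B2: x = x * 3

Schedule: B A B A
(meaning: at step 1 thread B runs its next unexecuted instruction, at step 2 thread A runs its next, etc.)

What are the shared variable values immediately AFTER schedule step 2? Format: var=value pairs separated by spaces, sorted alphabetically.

Answer: x=0 y=0 z=-1

Derivation:
Step 1: thread B executes B1 (x = 0). Shared: x=0 y=0 z=0. PCs: A@0 B@1
Step 2: thread A executes A1 (z = z - 1). Shared: x=0 y=0 z=-1. PCs: A@1 B@1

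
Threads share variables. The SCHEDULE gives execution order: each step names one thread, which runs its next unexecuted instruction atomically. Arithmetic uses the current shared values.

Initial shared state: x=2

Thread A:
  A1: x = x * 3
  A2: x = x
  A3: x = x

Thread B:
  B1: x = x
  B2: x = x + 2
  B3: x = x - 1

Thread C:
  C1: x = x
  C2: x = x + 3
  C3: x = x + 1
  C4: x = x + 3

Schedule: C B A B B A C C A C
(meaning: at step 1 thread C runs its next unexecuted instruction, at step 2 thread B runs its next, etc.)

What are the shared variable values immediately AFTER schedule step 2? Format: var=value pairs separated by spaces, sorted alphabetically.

Step 1: thread C executes C1 (x = x). Shared: x=2. PCs: A@0 B@0 C@1
Step 2: thread B executes B1 (x = x). Shared: x=2. PCs: A@0 B@1 C@1

Answer: x=2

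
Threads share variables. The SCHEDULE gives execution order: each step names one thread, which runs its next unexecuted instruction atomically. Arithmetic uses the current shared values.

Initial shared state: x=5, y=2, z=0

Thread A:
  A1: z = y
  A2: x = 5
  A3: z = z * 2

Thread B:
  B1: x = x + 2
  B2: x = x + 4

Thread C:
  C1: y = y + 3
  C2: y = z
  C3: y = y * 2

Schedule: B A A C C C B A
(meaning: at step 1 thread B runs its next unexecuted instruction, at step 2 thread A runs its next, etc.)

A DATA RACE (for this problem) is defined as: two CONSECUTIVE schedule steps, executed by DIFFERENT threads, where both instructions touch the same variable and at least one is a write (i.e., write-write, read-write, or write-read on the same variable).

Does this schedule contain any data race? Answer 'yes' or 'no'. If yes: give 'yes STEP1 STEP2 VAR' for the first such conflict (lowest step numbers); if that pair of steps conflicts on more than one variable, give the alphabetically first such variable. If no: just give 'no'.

Steps 1,2: B(r=x,w=x) vs A(r=y,w=z). No conflict.
Steps 2,3: same thread (A). No race.
Steps 3,4: A(r=-,w=x) vs C(r=y,w=y). No conflict.
Steps 4,5: same thread (C). No race.
Steps 5,6: same thread (C). No race.
Steps 6,7: C(r=y,w=y) vs B(r=x,w=x). No conflict.
Steps 7,8: B(r=x,w=x) vs A(r=z,w=z). No conflict.

Answer: no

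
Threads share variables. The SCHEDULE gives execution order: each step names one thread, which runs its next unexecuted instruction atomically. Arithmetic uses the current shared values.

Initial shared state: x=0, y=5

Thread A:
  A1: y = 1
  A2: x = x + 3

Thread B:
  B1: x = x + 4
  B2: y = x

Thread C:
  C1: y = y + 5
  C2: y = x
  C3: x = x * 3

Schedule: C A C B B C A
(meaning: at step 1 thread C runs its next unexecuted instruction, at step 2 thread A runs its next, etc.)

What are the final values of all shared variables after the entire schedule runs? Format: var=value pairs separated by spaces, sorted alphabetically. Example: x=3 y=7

Answer: x=15 y=4

Derivation:
Step 1: thread C executes C1 (y = y + 5). Shared: x=0 y=10. PCs: A@0 B@0 C@1
Step 2: thread A executes A1 (y = 1). Shared: x=0 y=1. PCs: A@1 B@0 C@1
Step 3: thread C executes C2 (y = x). Shared: x=0 y=0. PCs: A@1 B@0 C@2
Step 4: thread B executes B1 (x = x + 4). Shared: x=4 y=0. PCs: A@1 B@1 C@2
Step 5: thread B executes B2 (y = x). Shared: x=4 y=4. PCs: A@1 B@2 C@2
Step 6: thread C executes C3 (x = x * 3). Shared: x=12 y=4. PCs: A@1 B@2 C@3
Step 7: thread A executes A2 (x = x + 3). Shared: x=15 y=4. PCs: A@2 B@2 C@3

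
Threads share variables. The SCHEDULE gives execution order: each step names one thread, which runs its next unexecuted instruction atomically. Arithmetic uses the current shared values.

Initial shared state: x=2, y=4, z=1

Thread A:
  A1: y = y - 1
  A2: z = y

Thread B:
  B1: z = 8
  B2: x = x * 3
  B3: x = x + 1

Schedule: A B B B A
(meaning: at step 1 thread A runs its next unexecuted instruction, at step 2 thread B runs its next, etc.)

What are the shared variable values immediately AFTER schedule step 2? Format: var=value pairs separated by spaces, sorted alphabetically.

Answer: x=2 y=3 z=8

Derivation:
Step 1: thread A executes A1 (y = y - 1). Shared: x=2 y=3 z=1. PCs: A@1 B@0
Step 2: thread B executes B1 (z = 8). Shared: x=2 y=3 z=8. PCs: A@1 B@1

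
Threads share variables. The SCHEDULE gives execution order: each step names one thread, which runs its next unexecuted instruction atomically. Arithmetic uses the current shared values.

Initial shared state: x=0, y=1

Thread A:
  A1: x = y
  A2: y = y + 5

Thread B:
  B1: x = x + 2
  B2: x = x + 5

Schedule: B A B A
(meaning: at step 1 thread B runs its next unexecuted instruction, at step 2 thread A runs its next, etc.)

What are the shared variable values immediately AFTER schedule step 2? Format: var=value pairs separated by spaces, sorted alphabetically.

Answer: x=1 y=1

Derivation:
Step 1: thread B executes B1 (x = x + 2). Shared: x=2 y=1. PCs: A@0 B@1
Step 2: thread A executes A1 (x = y). Shared: x=1 y=1. PCs: A@1 B@1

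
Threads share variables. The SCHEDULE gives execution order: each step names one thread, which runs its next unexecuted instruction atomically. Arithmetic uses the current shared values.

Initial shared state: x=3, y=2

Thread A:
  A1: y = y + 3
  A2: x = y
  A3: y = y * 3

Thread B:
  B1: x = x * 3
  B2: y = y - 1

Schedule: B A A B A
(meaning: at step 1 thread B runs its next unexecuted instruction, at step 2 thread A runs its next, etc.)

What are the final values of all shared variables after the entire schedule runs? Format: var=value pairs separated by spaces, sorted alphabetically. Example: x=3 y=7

Step 1: thread B executes B1 (x = x * 3). Shared: x=9 y=2. PCs: A@0 B@1
Step 2: thread A executes A1 (y = y + 3). Shared: x=9 y=5. PCs: A@1 B@1
Step 3: thread A executes A2 (x = y). Shared: x=5 y=5. PCs: A@2 B@1
Step 4: thread B executes B2 (y = y - 1). Shared: x=5 y=4. PCs: A@2 B@2
Step 5: thread A executes A3 (y = y * 3). Shared: x=5 y=12. PCs: A@3 B@2

Answer: x=5 y=12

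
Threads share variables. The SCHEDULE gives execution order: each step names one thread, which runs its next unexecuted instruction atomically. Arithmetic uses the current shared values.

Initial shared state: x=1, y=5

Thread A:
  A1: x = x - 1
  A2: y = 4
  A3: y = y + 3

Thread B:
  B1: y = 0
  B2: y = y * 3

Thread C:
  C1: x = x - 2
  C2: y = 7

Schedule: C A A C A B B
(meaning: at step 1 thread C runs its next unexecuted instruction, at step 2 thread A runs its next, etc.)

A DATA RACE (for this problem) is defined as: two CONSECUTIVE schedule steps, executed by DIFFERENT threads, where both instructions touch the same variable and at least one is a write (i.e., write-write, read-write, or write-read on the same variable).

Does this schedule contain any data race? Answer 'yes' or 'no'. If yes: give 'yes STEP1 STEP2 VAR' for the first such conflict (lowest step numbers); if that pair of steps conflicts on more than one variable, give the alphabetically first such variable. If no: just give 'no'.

Steps 1,2: C(x = x - 2) vs A(x = x - 1). RACE on x (W-W).
Steps 2,3: same thread (A). No race.
Steps 3,4: A(y = 4) vs C(y = 7). RACE on y (W-W).
Steps 4,5: C(y = 7) vs A(y = y + 3). RACE on y (W-W).
Steps 5,6: A(y = y + 3) vs B(y = 0). RACE on y (W-W).
Steps 6,7: same thread (B). No race.
First conflict at steps 1,2.

Answer: yes 1 2 x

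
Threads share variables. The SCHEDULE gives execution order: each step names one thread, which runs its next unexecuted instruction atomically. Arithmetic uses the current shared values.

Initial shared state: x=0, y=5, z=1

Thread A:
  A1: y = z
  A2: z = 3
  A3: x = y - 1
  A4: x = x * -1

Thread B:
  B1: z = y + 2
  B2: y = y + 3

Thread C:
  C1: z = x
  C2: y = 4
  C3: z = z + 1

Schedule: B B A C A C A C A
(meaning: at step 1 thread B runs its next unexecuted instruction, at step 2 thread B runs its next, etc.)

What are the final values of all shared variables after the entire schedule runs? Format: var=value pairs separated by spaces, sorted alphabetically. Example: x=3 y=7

Answer: x=-3 y=4 z=4

Derivation:
Step 1: thread B executes B1 (z = y + 2). Shared: x=0 y=5 z=7. PCs: A@0 B@1 C@0
Step 2: thread B executes B2 (y = y + 3). Shared: x=0 y=8 z=7. PCs: A@0 B@2 C@0
Step 3: thread A executes A1 (y = z). Shared: x=0 y=7 z=7. PCs: A@1 B@2 C@0
Step 4: thread C executes C1 (z = x). Shared: x=0 y=7 z=0. PCs: A@1 B@2 C@1
Step 5: thread A executes A2 (z = 3). Shared: x=0 y=7 z=3. PCs: A@2 B@2 C@1
Step 6: thread C executes C2 (y = 4). Shared: x=0 y=4 z=3. PCs: A@2 B@2 C@2
Step 7: thread A executes A3 (x = y - 1). Shared: x=3 y=4 z=3. PCs: A@3 B@2 C@2
Step 8: thread C executes C3 (z = z + 1). Shared: x=3 y=4 z=4. PCs: A@3 B@2 C@3
Step 9: thread A executes A4 (x = x * -1). Shared: x=-3 y=4 z=4. PCs: A@4 B@2 C@3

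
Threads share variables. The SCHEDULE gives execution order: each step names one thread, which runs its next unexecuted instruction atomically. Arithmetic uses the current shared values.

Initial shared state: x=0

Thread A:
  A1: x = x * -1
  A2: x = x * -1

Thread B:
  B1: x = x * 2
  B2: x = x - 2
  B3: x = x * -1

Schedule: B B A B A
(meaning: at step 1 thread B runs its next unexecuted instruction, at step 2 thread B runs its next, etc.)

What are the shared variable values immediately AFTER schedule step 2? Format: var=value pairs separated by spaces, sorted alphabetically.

Step 1: thread B executes B1 (x = x * 2). Shared: x=0. PCs: A@0 B@1
Step 2: thread B executes B2 (x = x - 2). Shared: x=-2. PCs: A@0 B@2

Answer: x=-2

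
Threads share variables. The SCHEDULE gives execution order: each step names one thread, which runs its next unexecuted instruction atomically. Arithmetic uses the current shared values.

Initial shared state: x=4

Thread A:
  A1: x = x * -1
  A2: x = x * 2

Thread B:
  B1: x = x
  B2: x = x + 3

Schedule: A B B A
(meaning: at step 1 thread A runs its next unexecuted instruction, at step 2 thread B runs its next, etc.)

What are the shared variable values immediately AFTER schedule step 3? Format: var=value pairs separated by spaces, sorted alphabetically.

Step 1: thread A executes A1 (x = x * -1). Shared: x=-4. PCs: A@1 B@0
Step 2: thread B executes B1 (x = x). Shared: x=-4. PCs: A@1 B@1
Step 3: thread B executes B2 (x = x + 3). Shared: x=-1. PCs: A@1 B@2

Answer: x=-1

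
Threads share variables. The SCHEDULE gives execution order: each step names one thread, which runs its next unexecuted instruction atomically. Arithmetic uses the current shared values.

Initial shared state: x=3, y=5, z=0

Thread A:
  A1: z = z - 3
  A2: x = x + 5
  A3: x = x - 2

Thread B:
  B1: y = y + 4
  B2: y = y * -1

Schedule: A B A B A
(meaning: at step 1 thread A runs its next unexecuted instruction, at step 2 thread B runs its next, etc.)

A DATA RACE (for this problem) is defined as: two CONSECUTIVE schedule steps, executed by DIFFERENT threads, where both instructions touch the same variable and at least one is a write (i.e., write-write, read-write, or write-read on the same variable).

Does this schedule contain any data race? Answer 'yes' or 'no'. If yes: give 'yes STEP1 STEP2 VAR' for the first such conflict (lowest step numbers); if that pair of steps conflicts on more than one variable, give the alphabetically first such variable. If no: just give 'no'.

Answer: no

Derivation:
Steps 1,2: A(r=z,w=z) vs B(r=y,w=y). No conflict.
Steps 2,3: B(r=y,w=y) vs A(r=x,w=x). No conflict.
Steps 3,4: A(r=x,w=x) vs B(r=y,w=y). No conflict.
Steps 4,5: B(r=y,w=y) vs A(r=x,w=x). No conflict.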